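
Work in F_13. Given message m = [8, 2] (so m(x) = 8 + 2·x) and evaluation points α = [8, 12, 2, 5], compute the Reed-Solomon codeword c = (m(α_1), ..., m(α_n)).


c = [11, 6, 12, 5]

Message polynomial: m(x) = 8 + 2·x (mod 13).
For each evaluation point α_i, compute m(α_i) mod 13:
  α_1 = 8: Horner steps 2 → 11, so m(8) = 11.
  α_2 = 12: Horner steps 2 → 6, so m(12) = 6.
  α_3 = 2: Horner steps 2 → 12, so m(2) = 12.
  α_4 = 5: Horner steps 2 → 5, so m(5) = 5.
Codeword c = [11, 6, 12, 5] ∈ F_13^4.


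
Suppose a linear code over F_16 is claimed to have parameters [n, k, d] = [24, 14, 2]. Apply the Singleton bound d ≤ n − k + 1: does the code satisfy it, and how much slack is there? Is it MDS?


Singleton RHS = n − k + 1 = 11, slack = 9, bound satisfied, not MDS.

Singleton bound: d ≤ n − k + 1.
Here n = 24, k = 14, so n − k + 1 = 11.
Given d = 2, check d ≤ 11: YES.
Slack = (n − k + 1) − d = 9.
The code is NOT MDS (slack = 9 > 0).
Description: the claimed parameters are [24, 14, 2]_16; such a code would be non-MDS.


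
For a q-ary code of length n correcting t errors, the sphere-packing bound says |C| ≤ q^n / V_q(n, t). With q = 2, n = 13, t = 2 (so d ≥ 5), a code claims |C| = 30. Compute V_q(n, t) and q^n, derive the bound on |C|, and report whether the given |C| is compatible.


V_q(n, t) = 92, q^n = 8192, Hamming bound = 89, |C| = 30 ≤ bound (satisfied).

Step 1: Compute V_q(n, t) = Σ_{j=0}^2 C(n, j) (q−1)^j.
  j = 0: C(13,0)·(1)^0 = 1·1 = 1.
  j = 1: C(13,1)·(1)^1 = 13·1 = 13.
  j = 2: C(13,2)·(1)^2 = 78·1 = 78.
  V_q(n, t) = 1 + 13 + 78 = 92.
Step 2: q^n = 2^13 = 8192.
Step 3: Hamming bound ⌊q^n / V_q(n,t)⌋ = ⌊8192/92⌋ = 89.
Step 4: Compare |C| = 30 to 89: satisfied.
The claimed |C| lies below the Hamming bound.


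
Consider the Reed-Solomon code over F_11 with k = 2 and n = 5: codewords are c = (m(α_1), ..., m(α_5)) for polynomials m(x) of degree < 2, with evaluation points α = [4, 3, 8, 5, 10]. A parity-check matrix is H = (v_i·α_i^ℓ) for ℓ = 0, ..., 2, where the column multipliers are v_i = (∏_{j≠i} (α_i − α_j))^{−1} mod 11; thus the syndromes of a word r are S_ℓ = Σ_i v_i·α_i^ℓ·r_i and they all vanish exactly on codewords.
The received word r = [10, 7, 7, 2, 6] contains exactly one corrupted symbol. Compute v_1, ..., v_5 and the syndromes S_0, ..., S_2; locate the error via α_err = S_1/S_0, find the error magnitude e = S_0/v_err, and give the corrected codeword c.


S = (7, 1, 8), error at position 3, error magnitude e = 7, c = [10, 7, 0, 2, 6].

Step 1: column multipliers v_i = (∏_{j≠i}(α_i − α_j))^{−1} mod 11.
  i = 1 (α = 4): (4−3)(4−8)(4−5)(4−10) = 1·(−4)·(−1)·(−6) = −24 ≡ 9, so v_1 = 9^{−1} = 5 (mod 11).
  i = 2 (α = 3): (3−4)(3−8)(3−5)(3−10) = (−1)·(−5)·(−2)·(−7) = 70 ≡ 4, so v_2 = 4^{−1} = 3 (mod 11).
  i = 3 (α = 8): (8−4)(8−3)(8−5)(8−10) = 4·5·3·(−2) = −120 ≡ 1, so v_3 = 1^{−1} = 1 (mod 11).
  i = 4 (α = 5): (5−4)(5−3)(5−8)(5−10) = 1·2·(−3)·(−5) = 30 ≡ 8, so v_4 = 8^{−1} = 7 (mod 11).
  i = 5 (α = 10): (10−4)(10−3)(10−8)(10−5) = 6·7·2·5 = 420 ≡ 2, so v_5 = 2^{−1} = 6 (mod 11).
  v = [5, 3, 1, 7, 6].
Step 2: syndromes of r = [10, 7, 7, 2, 6] (all sums mod 11).
  S_0 = Σ v_i r_i = 5·10 + 3·7 + 1·7 + 7·2 + 6·6 = 128 ≡ 7.
  S_1 = Σ v_i α_i r_i = 5·4·10 + 3·3·7 + 1·8·7 + 7·5·2 + 6·10·6 = 749 ≡ 1.
  α_i^2 mod 11 = [5, 9, 9, 3, 1].
  S_2 = Σ v_i α_i^2 r_i = 5·5·10 + 3·9·7 + 1·9·7 + 7·3·2 + 6·1·6 = 580 ≡ 8.
  S = (7, 1, 8) ≠ 0, so r is not a codeword (an error is present).
Step 3: locate the error. For a single error e at position i, S_ℓ = v_i·e·α_i^ℓ, so α_err = S_1/S_0.
  S_0^{−1} = 7^{−1} = 8 (mod 11), so α_err = 1·8 = 8 ≡ 8 = α_3. Error position i = 3.
  Consistency check: S_2/S_1 = 8·1 = 8 ≡ 8 = α_err ✓ (single-error assumption holds).
Step 4: error magnitude e = S_0/v_3 = S_0·∏_{j≠3}(α_3 − α_j) = 7·1 = 7 ≡ 7 (mod 11).
Step 5: correct position 3: c_3 = r_3 − e = 7 − 7 ≡ 0 (mod 11). Hence c = [10, 7, 0, 2, 6].
  Check: interpolating c through the α_i gives m(x) = 9 + 3·x (degree < 2) with m(α_i) = c_i for every i, so c is indeed a codeword.


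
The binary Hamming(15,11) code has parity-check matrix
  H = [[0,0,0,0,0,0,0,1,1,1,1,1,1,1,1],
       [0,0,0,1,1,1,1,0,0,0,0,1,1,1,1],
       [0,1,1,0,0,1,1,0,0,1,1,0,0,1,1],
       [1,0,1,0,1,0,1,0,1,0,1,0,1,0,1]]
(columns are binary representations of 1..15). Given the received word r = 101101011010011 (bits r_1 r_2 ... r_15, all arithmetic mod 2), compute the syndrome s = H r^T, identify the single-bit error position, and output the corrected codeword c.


s = (1, 0, 1, 1)^T, error position = 11, corrected codeword c = 101101011000011

Compute s = H r^T mod 2 one row at a time:
  s_1 = 1 + 1 + 0 + 1 + 0 + 0 + 1 + 1 = 5 ≡ 1 (mod 2).
  s_2 = 1 + 0 + 1 + 0 + 0 + 0 + 1 + 1 = 4 ≡ 0 (mod 2).
  s_3 = 0 + 1 + 1 + 0 + 0 + 1 + 1 + 1 = 5 ≡ 1 (mod 2).
  s_4 = 1 + 1 + 0 + 0 + 1 + 1 + 0 + 1 = 5 ≡ 1 (mod 2).
s = (1, 0, 1, 1)^T — this equals column 11 of H (binary 1011), so error is at position 11.
Correct: flip bit 11 of r = 101101011010011 to get c = 101101011000011.


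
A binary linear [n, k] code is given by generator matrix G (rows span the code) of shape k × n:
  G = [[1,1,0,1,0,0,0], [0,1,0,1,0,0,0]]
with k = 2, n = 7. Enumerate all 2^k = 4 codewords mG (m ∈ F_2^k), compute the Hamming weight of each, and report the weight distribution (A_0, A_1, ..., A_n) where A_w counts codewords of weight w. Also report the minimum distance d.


Weight distribution: A_0 = 1, A_1 = 1, A_2 = 1, A_3 = 1. Minimum distance d = 1.

Enumerate all 2^2 = 4 messages m ∈ F_2^2.
For each, compute codeword c = mG in F_2^7, then tally its weight.
  m = 00 → c = 0000000, weight = 0.
  m = 10 → c = 1101000, weight = 3.
  m = 01 → c = 0101000, weight = 2.
  m = 11 → c = 1000000, weight = 1.
Tally weights:
  weight 0: 1 codewords.
  weight 1: 1 codewords.
  weight 2: 1 codewords.
  weight 3: 1 codewords.
Minimum distance d = smallest w > 0 with A_w > 0 = 1.
Sanity: Σ A_w = 4 = 2^2 = 4 ✓.


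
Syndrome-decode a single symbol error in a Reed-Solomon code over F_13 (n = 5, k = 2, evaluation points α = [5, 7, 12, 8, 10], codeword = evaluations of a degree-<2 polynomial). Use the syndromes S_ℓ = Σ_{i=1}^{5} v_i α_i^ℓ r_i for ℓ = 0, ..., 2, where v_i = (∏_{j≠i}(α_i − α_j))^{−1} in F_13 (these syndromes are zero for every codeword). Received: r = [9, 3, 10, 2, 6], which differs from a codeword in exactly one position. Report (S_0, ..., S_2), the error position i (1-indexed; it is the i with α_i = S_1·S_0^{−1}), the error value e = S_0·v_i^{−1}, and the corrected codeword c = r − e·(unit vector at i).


S = (9, 11, 12), error at position 2, error magnitude e = 3, c = [9, 0, 10, 2, 6].

Step 1: column multipliers v_i = (∏_{j≠i}(α_i − α_j))^{−1} mod 13.
  i = 1 (α = 5): (5−7)(5−12)(5−8)(5−10) = (−2)·(−7)·(−3)·(−5) = 210 ≡ 2, so v_1 = 2^{−1} = 7 (mod 13).
  i = 2 (α = 7): (7−5)(7−12)(7−8)(7−10) = 2·(−5)·(−1)·(−3) = −30 ≡ 9, so v_2 = 9^{−1} = 3 (mod 13).
  i = 3 (α = 12): (12−5)(12−7)(12−8)(12−10) = 7·5·4·2 = 280 ≡ 7, so v_3 = 7^{−1} = 2 (mod 13).
  i = 4 (α = 8): (8−5)(8−7)(8−12)(8−10) = 3·1·(−4)·(−2) = 24 ≡ 11, so v_4 = 11^{−1} = 6 (mod 13).
  i = 5 (α = 10): (10−5)(10−7)(10−12)(10−8) = 5·3·(−2)·2 = −60 ≡ 5, so v_5 = 5^{−1} = 8 (mod 13).
  v = [7, 3, 2, 6, 8].
Step 2: syndromes of r = [9, 3, 10, 2, 6] (all sums mod 13).
  S_0 = Σ v_i r_i = 7·9 + 3·3 + 2·10 + 6·2 + 8·6 = 152 ≡ 9.
  S_1 = Σ v_i α_i r_i = 7·5·9 + 3·7·3 + 2·12·10 + 6·8·2 + 8·10·6 = 1194 ≡ 11.
  α_i^2 mod 13 = [12, 10, 1, 12, 9].
  S_2 = Σ v_i α_i^2 r_i = 7·12·9 + 3·10·3 + 2·1·10 + 6·12·2 + 8·9·6 = 1442 ≡ 12.
  S = (9, 11, 12) ≠ 0, so r is not a codeword (an error is present).
Step 3: locate the error. For a single error e at position i, S_ℓ = v_i·e·α_i^ℓ, so α_err = S_1/S_0.
  S_0^{−1} = 9^{−1} = 3 (mod 13), so α_err = 11·3 = 33 ≡ 7 = α_2. Error position i = 2.
  Consistency check: S_2/S_1 = 12·6 = 72 ≡ 7 = α_err ✓ (single-error assumption holds).
Step 4: error magnitude e = S_0/v_2 = S_0·∏_{j≠2}(α_2 − α_j) = 9·9 = 81 ≡ 3 (mod 13).
Step 5: correct position 2: c_2 = r_2 − e = 3 − 3 ≡ 0 (mod 13). Hence c = [9, 0, 10, 2, 6].
  Check: interpolating c through the α_i gives m(x) = 12 + 2·x (degree < 2) with m(α_i) = c_i for every i, so c is indeed a codeword.


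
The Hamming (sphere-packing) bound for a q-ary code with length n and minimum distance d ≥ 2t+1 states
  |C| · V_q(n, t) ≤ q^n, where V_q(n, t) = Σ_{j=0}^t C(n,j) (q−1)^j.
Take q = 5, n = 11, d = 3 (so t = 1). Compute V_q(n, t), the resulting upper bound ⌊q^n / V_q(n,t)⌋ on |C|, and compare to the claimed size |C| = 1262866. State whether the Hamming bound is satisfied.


V_q(n, t) = 45, q^n = 48828125, Hamming bound = 1085069, |C| = 1262866 > bound (violated).

Step 1: Compute V_q(n, t) = Σ_{j=0}^1 C(n, j) (q−1)^j.
  j = 0: C(11,0)·(4)^0 = 1·1 = 1.
  j = 1: C(11,1)·(4)^1 = 11·4 = 44.
  V_q(n, t) = 1 + 44 = 45.
Step 2: q^n = 5^11 = 48828125.
Step 3: Hamming bound ⌊q^n / V_q(n,t)⌋ = ⌊48828125/45⌋ = 1085069.
Step 4: Compare |C| = 1262866 to 1085069: violated.
The claimed |C| lies above the Hamming bound, so no 5-ary code of length 11 with d ≥ 3 can have 1262866 codewords.


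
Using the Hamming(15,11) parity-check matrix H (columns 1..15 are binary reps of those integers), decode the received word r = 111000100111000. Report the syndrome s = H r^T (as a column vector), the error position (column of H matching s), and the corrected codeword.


s = (1, 0, 1, 0)^T, error position = 10, corrected codeword c = 111000100011000

Compute s = H r^T mod 2 one row at a time:
  s_1 = 0 + 0 + 1 + 1 + 1 + 0 + 0 + 0 = 3 ≡ 1 (mod 2).
  s_2 = 0 + 0 + 0 + 1 + 1 + 0 + 0 + 0 = 2 ≡ 0 (mod 2).
  s_3 = 1 + 1 + 0 + 1 + 1 + 1 + 0 + 0 = 5 ≡ 1 (mod 2).
  s_4 = 1 + 1 + 0 + 1 + 0 + 1 + 0 + 0 = 4 ≡ 0 (mod 2).
s = (1, 0, 1, 0)^T — this equals column 10 of H (binary 1010), so error is at position 10.
Correct: flip bit 10 of r = 111000100111000 to get c = 111000100011000.


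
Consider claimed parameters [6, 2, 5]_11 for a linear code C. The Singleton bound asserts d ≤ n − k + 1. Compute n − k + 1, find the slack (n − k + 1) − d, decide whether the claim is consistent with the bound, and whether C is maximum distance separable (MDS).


Singleton RHS = n − k + 1 = 5, slack = 0, bound satisfied, MDS.

Singleton bound: d ≤ n − k + 1.
Here n = 6, k = 2, so n − k + 1 = 5.
Given d = 5, check d ≤ 5: YES.
Slack = (n − k + 1) − d = 0.
The code is MDS (slack = 0).
Description: the claimed parameters are [6, 2, 5]_11; such a code would be MDS (meets Singleton bound).


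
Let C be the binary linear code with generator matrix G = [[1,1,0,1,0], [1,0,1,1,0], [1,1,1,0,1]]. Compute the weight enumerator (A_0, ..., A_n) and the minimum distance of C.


Weight distribution: A_0 = 1, A_2 = 2, A_3 = 4, A_4 = 1. Minimum distance d = 2.

Enumerate all 2^3 = 8 messages m ∈ F_2^3.
For each, compute codeword c = mG in F_2^5, then tally its weight.
  m = 000 → c = 00000, weight = 0.
  m = 100 → c = 11010, weight = 3.
  m = 010 → c = 10110, weight = 3.
  m = 110 → c = 01100, weight = 2.
  m = 001 → c = 11101, weight = 4.
  m = 101 → c = 00111, weight = 3.
  m = 011 → c = 01011, weight = 3.
  m = 111 → c = 10001, weight = 2.
Tally weights:
  weight 0: 1 codewords.
  weight 2: 2 codewords.
  weight 3: 4 codewords.
  weight 4: 1 codewords.
Minimum distance d = smallest w > 0 with A_w > 0 = 2.
Sanity: Σ A_w = 8 = 2^3 = 8 ✓.


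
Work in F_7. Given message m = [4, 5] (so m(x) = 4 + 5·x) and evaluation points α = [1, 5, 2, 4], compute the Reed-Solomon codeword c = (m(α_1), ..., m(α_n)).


c = [2, 1, 0, 3]

Message polynomial: m(x) = 4 + 5·x (mod 7).
For each evaluation point α_i, compute m(α_i) mod 7:
  α_1 = 1: Horner steps 5 → 2, so m(1) = 2.
  α_2 = 5: Horner steps 5 → 1, so m(5) = 1.
  α_3 = 2: Horner steps 5 → 0, so m(2) = 0.
  α_4 = 4: Horner steps 5 → 3, so m(4) = 3.
Codeword c = [2, 1, 0, 3] ∈ F_7^4.


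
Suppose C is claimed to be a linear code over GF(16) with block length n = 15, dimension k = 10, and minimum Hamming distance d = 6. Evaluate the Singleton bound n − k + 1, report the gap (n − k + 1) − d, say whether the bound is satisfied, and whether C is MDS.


Singleton RHS = n − k + 1 = 6, slack = 0, bound satisfied, MDS.

Singleton bound: d ≤ n − k + 1.
Here n = 15, k = 10, so n − k + 1 = 6.
Given d = 6, check d ≤ 6: YES.
Slack = (n − k + 1) − d = 0.
The code is MDS (slack = 0).
Description: the claimed parameters are [15, 10, 6]_16; such a code would be MDS (meets Singleton bound).


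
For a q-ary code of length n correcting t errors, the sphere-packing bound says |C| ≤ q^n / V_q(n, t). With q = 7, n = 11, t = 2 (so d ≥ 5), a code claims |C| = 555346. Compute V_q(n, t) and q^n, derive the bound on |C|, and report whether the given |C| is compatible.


V_q(n, t) = 2047, q^n = 1977326743, Hamming bound = 965963, |C| = 555346 ≤ bound (satisfied).

Step 1: Compute V_q(n, t) = Σ_{j=0}^2 C(n, j) (q−1)^j.
  j = 0: C(11,0)·(6)^0 = 1·1 = 1.
  j = 1: C(11,1)·(6)^1 = 11·6 = 66.
  j = 2: C(11,2)·(6)^2 = 55·36 = 1980.
  V_q(n, t) = 1 + 66 + 1980 = 2047.
Step 2: q^n = 7^11 = 1977326743.
Step 3: Hamming bound ⌊q^n / V_q(n,t)⌋ = ⌊1977326743/2047⌋ = 965963.
Step 4: Compare |C| = 555346 to 965963: satisfied.
The claimed |C| lies below the Hamming bound.


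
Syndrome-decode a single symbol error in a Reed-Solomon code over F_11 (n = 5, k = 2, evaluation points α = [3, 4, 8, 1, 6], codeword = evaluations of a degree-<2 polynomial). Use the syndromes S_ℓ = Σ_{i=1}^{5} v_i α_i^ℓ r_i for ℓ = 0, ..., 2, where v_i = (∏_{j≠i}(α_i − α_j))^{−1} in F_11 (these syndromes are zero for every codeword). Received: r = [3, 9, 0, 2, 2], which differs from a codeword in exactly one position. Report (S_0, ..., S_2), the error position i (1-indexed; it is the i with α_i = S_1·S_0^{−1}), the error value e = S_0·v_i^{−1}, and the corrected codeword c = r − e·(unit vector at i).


S = (6, 3, 7), error at position 5, error magnitude e = 3, c = [3, 9, 0, 2, 10].

Step 1: column multipliers v_i = (∏_{j≠i}(α_i − α_j))^{−1} mod 11.
  i = 1 (α = 3): (3−4)(3−8)(3−1)(3−6) = (−1)·(−5)·2·(−3) = −30 ≡ 3, so v_1 = 3^{−1} = 4 (mod 11).
  i = 2 (α = 4): (4−3)(4−8)(4−1)(4−6) = 1·(−4)·3·(−2) = 24 ≡ 2, so v_2 = 2^{−1} = 6 (mod 11).
  i = 3 (α = 8): (8−3)(8−4)(8−1)(8−6) = 5·4·7·2 = 280 ≡ 5, so v_3 = 5^{−1} = 9 (mod 11).
  i = 4 (α = 1): (1−3)(1−4)(1−8)(1−6) = (−2)·(−3)·(−7)·(−5) = 210 ≡ 1, so v_4 = 1^{−1} = 1 (mod 11).
  i = 5 (α = 6): (6−3)(6−4)(6−8)(6−1) = 3·2·(−2)·5 = −60 ≡ 6, so v_5 = 6^{−1} = 2 (mod 11).
  v = [4, 6, 9, 1, 2].
Step 2: syndromes of r = [3, 9, 0, 2, 2] (all sums mod 11).
  S_0 = Σ v_i r_i = 4·3 + 6·9 + 9·0 + 1·2 + 2·2 = 72 ≡ 6.
  S_1 = Σ v_i α_i r_i = 4·3·3 + 6·4·9 + 9·8·0 + 1·1·2 + 2·6·2 = 278 ≡ 3.
  α_i^2 mod 11 = [9, 5, 9, 1, 3].
  S_2 = Σ v_i α_i^2 r_i = 4·9·3 + 6·5·9 + 9·9·0 + 1·1·2 + 2·3·2 = 392 ≡ 7.
  S = (6, 3, 7) ≠ 0, so r is not a codeword (an error is present).
Step 3: locate the error. For a single error e at position i, S_ℓ = v_i·e·α_i^ℓ, so α_err = S_1/S_0.
  S_0^{−1} = 6^{−1} = 2 (mod 11), so α_err = 3·2 = 6 ≡ 6 = α_5. Error position i = 5.
  Consistency check: S_2/S_1 = 7·4 = 28 ≡ 6 = α_err ✓ (single-error assumption holds).
Step 4: error magnitude e = S_0/v_5 = S_0·∏_{j≠5}(α_5 − α_j) = 6·6 = 36 ≡ 3 (mod 11).
Step 5: correct position 5: c_5 = r_5 − e = 2 − 3 ≡ 10 (mod 11). Hence c = [3, 9, 0, 2, 10].
  Check: interpolating c through the α_i gives m(x) = 7 + 6·x (degree < 2) with m(α_i) = c_i for every i, so c is indeed a codeword.


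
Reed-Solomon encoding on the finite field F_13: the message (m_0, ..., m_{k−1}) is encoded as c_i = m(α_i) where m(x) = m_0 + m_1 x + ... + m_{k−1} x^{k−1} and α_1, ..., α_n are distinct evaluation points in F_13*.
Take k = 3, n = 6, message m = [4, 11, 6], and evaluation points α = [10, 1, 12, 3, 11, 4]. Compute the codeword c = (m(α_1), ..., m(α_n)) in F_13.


c = [12, 8, 12, 0, 6, 1]

Message polynomial: m(x) = 4 + 11·x + 6·x^2 (mod 13).
For each evaluation point α_i, compute m(α_i) mod 13:
  α_1 = 10: Horner steps 6 → 6 → 12, so m(10) = 12.
  α_2 = 1: Horner steps 6 → 4 → 8, so m(1) = 8.
  α_3 = 12: Horner steps 6 → 5 → 12, so m(12) = 12.
  α_4 = 3: Horner steps 6 → 3 → 0, so m(3) = 0.
  α_5 = 11: Horner steps 6 → 12 → 6, so m(11) = 6.
  α_6 = 4: Horner steps 6 → 9 → 1, so m(4) = 1.
Codeword c = [12, 8, 12, 0, 6, 1] ∈ F_13^6.


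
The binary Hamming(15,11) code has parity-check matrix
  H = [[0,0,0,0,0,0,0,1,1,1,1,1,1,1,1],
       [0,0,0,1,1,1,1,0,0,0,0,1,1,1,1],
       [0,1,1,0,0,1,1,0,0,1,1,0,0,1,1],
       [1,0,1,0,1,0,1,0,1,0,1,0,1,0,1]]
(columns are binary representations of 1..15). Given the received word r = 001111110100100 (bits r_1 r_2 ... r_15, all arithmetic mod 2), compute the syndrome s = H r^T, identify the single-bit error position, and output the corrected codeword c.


s = (1, 1, 0, 0)^T, error position = 12, corrected codeword c = 001111110101100

Compute s = H r^T mod 2 one row at a time:
  s_1 = 1 + 0 + 1 + 0 + 0 + 1 + 0 + 0 = 3 ≡ 1 (mod 2).
  s_2 = 1 + 1 + 1 + 1 + 0 + 1 + 0 + 0 = 5 ≡ 1 (mod 2).
  s_3 = 0 + 1 + 1 + 1 + 1 + 0 + 0 + 0 = 4 ≡ 0 (mod 2).
  s_4 = 0 + 1 + 1 + 1 + 0 + 0 + 1 + 0 = 4 ≡ 0 (mod 2).
s = (1, 1, 0, 0)^T — this equals column 12 of H (binary 1100), so error is at position 12.
Correct: flip bit 12 of r = 001111110100100 to get c = 001111110101100.


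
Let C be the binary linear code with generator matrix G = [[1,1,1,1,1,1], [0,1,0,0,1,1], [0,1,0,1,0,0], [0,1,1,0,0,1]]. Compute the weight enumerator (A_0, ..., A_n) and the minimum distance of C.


Weight distribution: A_0 = 1, A_2 = 3, A_3 = 8, A_4 = 3, A_6 = 1. Minimum distance d = 2.

Enumerate all 2^4 = 16 messages m ∈ F_2^4.
For each, compute codeword c = mG in F_2^6, then tally its weight.
  m = 0000 → c = 000000, weight = 0.
  m = 1000 → c = 111111, weight = 6.
  m = 0100 → c = 010011, weight = 3.
  m = 1100 → c = 101100, weight = 3.
  m = 0010 → c = 010100, weight = 2.
  m = 1010 → c = 101011, weight = 4.
  m = 0110 → c = 000111, weight = 3.
  m = 1110 → c = 111000, weight = 3.
  m = 0001 → c = 011001, weight = 3.
  m = 1001 → c = 100110, weight = 3.
  m = 0101 → c = 001010, weight = 2.
  m = 1101 → c = 110101, weight = 4.
  m = 0011 → c = 001101, weight = 3.
  m = 1011 → c = 110010, weight = 3.
  m = 0111 → c = 011110, weight = 4.
  m = 1111 → c = 100001, weight = 2.
Tally weights:
  weight 0: 1 codewords.
  weight 2: 3 codewords.
  weight 3: 8 codewords.
  weight 4: 3 codewords.
  weight 6: 1 codewords.
Minimum distance d = smallest w > 0 with A_w > 0 = 2.
Sanity: Σ A_w = 16 = 2^4 = 16 ✓.


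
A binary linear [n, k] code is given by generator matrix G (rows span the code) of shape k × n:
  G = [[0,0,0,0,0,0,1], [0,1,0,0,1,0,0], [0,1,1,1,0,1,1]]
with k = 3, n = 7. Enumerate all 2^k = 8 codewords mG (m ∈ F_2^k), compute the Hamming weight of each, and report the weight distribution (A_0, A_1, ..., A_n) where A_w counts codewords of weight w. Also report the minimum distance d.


Weight distribution: A_0 = 1, A_1 = 1, A_2 = 1, A_3 = 1, A_4 = 2, A_5 = 2. Minimum distance d = 1.

Enumerate all 2^3 = 8 messages m ∈ F_2^3.
For each, compute codeword c = mG in F_2^7, then tally its weight.
  m = 000 → c = 0000000, weight = 0.
  m = 100 → c = 0000001, weight = 1.
  m = 010 → c = 0100100, weight = 2.
  m = 110 → c = 0100101, weight = 3.
  m = 001 → c = 0111011, weight = 5.
  m = 101 → c = 0111010, weight = 4.
  m = 011 → c = 0011111, weight = 5.
  m = 111 → c = 0011110, weight = 4.
Tally weights:
  weight 0: 1 codewords.
  weight 1: 1 codewords.
  weight 2: 1 codewords.
  weight 3: 1 codewords.
  weight 4: 2 codewords.
  weight 5: 2 codewords.
Minimum distance d = smallest w > 0 with A_w > 0 = 1.
Sanity: Σ A_w = 8 = 2^3 = 8 ✓.


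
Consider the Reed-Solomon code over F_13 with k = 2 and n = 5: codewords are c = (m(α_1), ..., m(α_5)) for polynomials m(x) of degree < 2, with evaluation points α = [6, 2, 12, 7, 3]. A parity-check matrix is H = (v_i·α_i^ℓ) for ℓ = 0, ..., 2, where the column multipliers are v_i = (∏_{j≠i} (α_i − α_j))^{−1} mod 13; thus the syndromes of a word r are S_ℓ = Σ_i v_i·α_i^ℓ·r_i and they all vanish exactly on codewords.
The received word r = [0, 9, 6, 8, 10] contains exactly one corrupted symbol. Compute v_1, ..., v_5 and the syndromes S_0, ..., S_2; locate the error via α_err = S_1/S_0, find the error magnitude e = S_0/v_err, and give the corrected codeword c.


S = (5, 9, 11), error at position 4, error magnitude e = 7, c = [0, 9, 6, 1, 10].

Step 1: column multipliers v_i = (∏_{j≠i}(α_i − α_j))^{−1} mod 13.
  i = 1 (α = 6): (6−2)(6−12)(6−7)(6−3) = 4·(−6)·(−1)·3 = 72 ≡ 7, so v_1 = 7^{−1} = 2 (mod 13).
  i = 2 (α = 2): (2−6)(2−12)(2−7)(2−3) = (−4)·(−10)·(−5)·(−1) = 200 ≡ 5, so v_2 = 5^{−1} = 8 (mod 13).
  i = 3 (α = 12): (12−6)(12−2)(12−7)(12−3) = 6·10·5·9 = 2700 ≡ 9, so v_3 = 9^{−1} = 3 (mod 13).
  i = 4 (α = 7): (7−6)(7−2)(7−12)(7−3) = 1·5·(−5)·4 = −100 ≡ 4, so v_4 = 4^{−1} = 10 (mod 13).
  i = 5 (α = 3): (3−6)(3−2)(3−12)(3−7) = (−3)·1·(−9)·(−4) = −108 ≡ 9, so v_5 = 9^{−1} = 3 (mod 13).
  v = [2, 8, 3, 10, 3].
Step 2: syndromes of r = [0, 9, 6, 8, 10] (all sums mod 13).
  S_0 = Σ v_i r_i = 2·0 + 8·9 + 3·6 + 10·8 + 3·10 = 200 ≡ 5.
  S_1 = Σ v_i α_i r_i = 2·6·0 + 8·2·9 + 3·12·6 + 10·7·8 + 3·3·10 = 1010 ≡ 9.
  α_i^2 mod 13 = [10, 4, 1, 10, 9].
  S_2 = Σ v_i α_i^2 r_i = 2·10·0 + 8·4·9 + 3·1·6 + 10·10·8 + 3·9·10 = 1376 ≡ 11.
  S = (5, 9, 11) ≠ 0, so r is not a codeword (an error is present).
Step 3: locate the error. For a single error e at position i, S_ℓ = v_i·e·α_i^ℓ, so α_err = S_1/S_0.
  S_0^{−1} = 5^{−1} = 8 (mod 13), so α_err = 9·8 = 72 ≡ 7 = α_4. Error position i = 4.
  Consistency check: S_2/S_1 = 11·3 = 33 ≡ 7 = α_err ✓ (single-error assumption holds).
Step 4: error magnitude e = S_0/v_4 = S_0·∏_{j≠4}(α_4 − α_j) = 5·4 = 20 ≡ 7 (mod 13).
Step 5: correct position 4: c_4 = r_4 − e = 8 − 7 ≡ 1 (mod 13). Hence c = [0, 9, 6, 1, 10].
  Check: interpolating c through the α_i gives m(x) = 7 + 1·x (degree < 2) with m(α_i) = c_i for every i, so c is indeed a codeword.


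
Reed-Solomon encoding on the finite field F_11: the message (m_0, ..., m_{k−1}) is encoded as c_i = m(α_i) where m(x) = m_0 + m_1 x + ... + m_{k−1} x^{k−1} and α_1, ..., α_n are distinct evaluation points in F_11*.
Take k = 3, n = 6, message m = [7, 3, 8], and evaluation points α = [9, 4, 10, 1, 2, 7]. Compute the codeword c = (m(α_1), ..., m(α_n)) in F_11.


c = [0, 4, 1, 7, 1, 2]

Message polynomial: m(x) = 7 + 3·x + 8·x^2 (mod 11).
For each evaluation point α_i, compute m(α_i) mod 11:
  α_1 = 9: Horner steps 8 → 9 → 0, so m(9) = 0.
  α_2 = 4: Horner steps 8 → 2 → 4, so m(4) = 4.
  α_3 = 10: Horner steps 8 → 6 → 1, so m(10) = 1.
  α_4 = 1: Horner steps 8 → 0 → 7, so m(1) = 7.
  α_5 = 2: Horner steps 8 → 8 → 1, so m(2) = 1.
  α_6 = 7: Horner steps 8 → 4 → 2, so m(7) = 2.
Codeword c = [0, 4, 1, 7, 1, 2] ∈ F_11^6.


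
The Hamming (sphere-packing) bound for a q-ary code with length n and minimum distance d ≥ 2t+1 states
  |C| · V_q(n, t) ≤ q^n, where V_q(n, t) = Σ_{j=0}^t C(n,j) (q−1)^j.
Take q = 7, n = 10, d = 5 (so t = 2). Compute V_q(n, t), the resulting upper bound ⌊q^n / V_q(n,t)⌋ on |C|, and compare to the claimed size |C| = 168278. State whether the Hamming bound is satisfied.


V_q(n, t) = 1681, q^n = 282475249, Hamming bound = 168040, |C| = 168278 > bound (violated).

Step 1: Compute V_q(n, t) = Σ_{j=0}^2 C(n, j) (q−1)^j.
  j = 0: C(10,0)·(6)^0 = 1·1 = 1.
  j = 1: C(10,1)·(6)^1 = 10·6 = 60.
  j = 2: C(10,2)·(6)^2 = 45·36 = 1620.
  V_q(n, t) = 1 + 60 + 1620 = 1681.
Step 2: q^n = 7^10 = 282475249.
Step 3: Hamming bound ⌊q^n / V_q(n,t)⌋ = ⌊282475249/1681⌋ = 168040.
Step 4: Compare |C| = 168278 to 168040: violated.
The claimed |C| lies above the Hamming bound, so no 7-ary code of length 10 with d ≥ 5 can have 168278 codewords.


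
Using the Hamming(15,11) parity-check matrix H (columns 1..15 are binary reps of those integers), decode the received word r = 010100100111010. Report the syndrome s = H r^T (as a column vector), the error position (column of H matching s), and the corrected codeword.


s = (0, 0, 1, 0)^T, error position = 2, corrected codeword c = 000100100111010

Compute s = H r^T mod 2 one row at a time:
  s_1 = 0 + 0 + 1 + 1 + 1 + 0 + 1 + 0 = 4 ≡ 0 (mod 2).
  s_2 = 1 + 0 + 0 + 1 + 1 + 0 + 1 + 0 = 4 ≡ 0 (mod 2).
  s_3 = 1 + 0 + 0 + 1 + 1 + 1 + 1 + 0 = 5 ≡ 1 (mod 2).
  s_4 = 0 + 0 + 0 + 1 + 0 + 1 + 0 + 0 = 2 ≡ 0 (mod 2).
s = (0, 0, 1, 0)^T — this equals column 2 of H (binary 0010), so error is at position 2.
Correct: flip bit 2 of r = 010100100111010 to get c = 000100100111010.


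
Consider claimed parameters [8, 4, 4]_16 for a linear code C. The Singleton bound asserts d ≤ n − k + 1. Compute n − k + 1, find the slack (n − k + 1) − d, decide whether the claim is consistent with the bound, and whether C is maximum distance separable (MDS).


Singleton RHS = n − k + 1 = 5, slack = 1, bound satisfied, not MDS.

Singleton bound: d ≤ n − k + 1.
Here n = 8, k = 4, so n − k + 1 = 5.
Given d = 4, check d ≤ 5: YES.
Slack = (n − k + 1) − d = 1.
The code is NOT MDS (slack = 1 > 0).
Description: the claimed parameters are [8, 4, 4]_16; such a code would be non-MDS.


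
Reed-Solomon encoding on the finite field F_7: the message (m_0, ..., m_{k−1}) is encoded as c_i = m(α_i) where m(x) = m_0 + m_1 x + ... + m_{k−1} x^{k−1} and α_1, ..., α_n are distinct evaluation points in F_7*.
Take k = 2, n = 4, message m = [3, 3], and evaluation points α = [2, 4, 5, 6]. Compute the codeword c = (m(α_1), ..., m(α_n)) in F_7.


c = [2, 1, 4, 0]

Message polynomial: m(x) = 3 + 3·x (mod 7).
For each evaluation point α_i, compute m(α_i) mod 7:
  α_1 = 2: Horner steps 3 → 2, so m(2) = 2.
  α_2 = 4: Horner steps 3 → 1, so m(4) = 1.
  α_3 = 5: Horner steps 3 → 4, so m(5) = 4.
  α_4 = 6: Horner steps 3 → 0, so m(6) = 0.
Codeword c = [2, 1, 4, 0] ∈ F_7^4.


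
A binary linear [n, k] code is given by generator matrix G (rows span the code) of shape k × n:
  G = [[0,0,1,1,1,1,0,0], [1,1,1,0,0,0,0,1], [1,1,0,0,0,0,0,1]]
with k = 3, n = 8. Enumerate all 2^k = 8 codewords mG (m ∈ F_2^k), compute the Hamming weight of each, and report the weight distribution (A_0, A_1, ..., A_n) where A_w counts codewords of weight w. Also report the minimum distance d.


Weight distribution: A_0 = 1, A_1 = 1, A_3 = 2, A_4 = 2, A_6 = 1, A_7 = 1. Minimum distance d = 1.

Enumerate all 2^3 = 8 messages m ∈ F_2^3.
For each, compute codeword c = mG in F_2^8, then tally its weight.
  m = 000 → c = 00000000, weight = 0.
  m = 100 → c = 00111100, weight = 4.
  m = 010 → c = 11100001, weight = 4.
  m = 110 → c = 11011101, weight = 6.
  m = 001 → c = 11000001, weight = 3.
  m = 101 → c = 11111101, weight = 7.
  m = 011 → c = 00100000, weight = 1.
  m = 111 → c = 00011100, weight = 3.
Tally weights:
  weight 0: 1 codewords.
  weight 1: 1 codewords.
  weight 3: 2 codewords.
  weight 4: 2 codewords.
  weight 6: 1 codewords.
  weight 7: 1 codewords.
Minimum distance d = smallest w > 0 with A_w > 0 = 1.
Sanity: Σ A_w = 8 = 2^3 = 8 ✓.


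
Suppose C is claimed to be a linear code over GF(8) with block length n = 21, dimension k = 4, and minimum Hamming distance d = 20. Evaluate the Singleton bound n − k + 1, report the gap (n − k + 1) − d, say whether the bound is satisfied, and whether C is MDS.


Singleton RHS = n − k + 1 = 18, slack = -2, bound violated (no such code; not MDS).

Singleton bound: d ≤ n − k + 1.
Here n = 21, k = 4, so n − k + 1 = 18.
Given d = 20, check d ≤ 18: NO.
Slack = (n − k + 1) − d = -2.
The slack is negative: d = 20 exceeds n − k + 1 = 18 by 2, so the Singleton bound is violated and no linear [21, 4, 20]_8 code can exist. In particular it is not MDS (MDS requires d = n − k + 1 exactly).
Description: the claimed parameters are [21, 4, 20]_8; such a code would be impossible (violates the Singleton bound).


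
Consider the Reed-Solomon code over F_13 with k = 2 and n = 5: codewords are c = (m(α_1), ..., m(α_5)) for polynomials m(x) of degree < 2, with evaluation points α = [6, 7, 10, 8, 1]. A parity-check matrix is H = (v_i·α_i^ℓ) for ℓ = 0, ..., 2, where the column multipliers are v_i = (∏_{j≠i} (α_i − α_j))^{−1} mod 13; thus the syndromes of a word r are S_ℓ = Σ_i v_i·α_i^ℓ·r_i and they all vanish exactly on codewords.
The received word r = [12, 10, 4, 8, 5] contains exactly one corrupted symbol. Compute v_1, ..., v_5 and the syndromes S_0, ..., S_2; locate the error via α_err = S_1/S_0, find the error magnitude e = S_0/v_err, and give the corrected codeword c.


S = (7, 7, 7), error at position 5, error magnitude e = 9, c = [12, 10, 4, 8, 9].

Step 1: column multipliers v_i = (∏_{j≠i}(α_i − α_j))^{−1} mod 13.
  i = 1 (α = 6): (6−7)(6−10)(6−8)(6−1) = (−1)·(−4)·(−2)·5 = −40 ≡ 12, so v_1 = 12^{−1} = 12 (mod 13).
  i = 2 (α = 7): (7−6)(7−10)(7−8)(7−1) = 1·(−3)·(−1)·6 = 18 ≡ 5, so v_2 = 5^{−1} = 8 (mod 13).
  i = 3 (α = 10): (10−6)(10−7)(10−8)(10−1) = 4·3·2·9 = 216 ≡ 8, so v_3 = 8^{−1} = 5 (mod 13).
  i = 4 (α = 8): (8−6)(8−7)(8−10)(8−1) = 2·1·(−2)·7 = −28 ≡ 11, so v_4 = 11^{−1} = 6 (mod 13).
  i = 5 (α = 1): (1−6)(1−7)(1−10)(1−8) = (−5)·(−6)·(−9)·(−7) = 1890 ≡ 5, so v_5 = 5^{−1} = 8 (mod 13).
  v = [12, 8, 5, 6, 8].
Step 2: syndromes of r = [12, 10, 4, 8, 5] (all sums mod 13).
  S_0 = Σ v_i r_i = 12·12 + 8·10 + 5·4 + 6·8 + 8·5 = 332 ≡ 7.
  S_1 = Σ v_i α_i r_i = 12·6·12 + 8·7·10 + 5·10·4 + 6·8·8 + 8·1·5 = 2048 ≡ 7.
  α_i^2 mod 13 = [10, 10, 9, 12, 1].
  S_2 = Σ v_i α_i^2 r_i = 12·10·12 + 8·10·10 + 5·9·4 + 6·12·8 + 8·1·5 = 3036 ≡ 7.
  S = (7, 7, 7) ≠ 0, so r is not a codeword (an error is present).
Step 3: locate the error. For a single error e at position i, S_ℓ = v_i·e·α_i^ℓ, so α_err = S_1/S_0.
  S_0^{−1} = 7^{−1} = 2 (mod 13), so α_err = 7·2 = 14 ≡ 1 = α_5. Error position i = 5.
  Consistency check: S_2/S_1 = 7·2 = 14 ≡ 1 = α_err ✓ (single-error assumption holds).
Step 4: error magnitude e = S_0/v_5 = S_0·∏_{j≠5}(α_5 − α_j) = 7·5 = 35 ≡ 9 (mod 13).
Step 5: correct position 5: c_5 = r_5 − e = 5 − 9 ≡ 9 (mod 13). Hence c = [12, 10, 4, 8, 9].
  Check: interpolating c through the α_i gives m(x) = 11 + 11·x (degree < 2) with m(α_i) = c_i for every i, so c is indeed a codeword.


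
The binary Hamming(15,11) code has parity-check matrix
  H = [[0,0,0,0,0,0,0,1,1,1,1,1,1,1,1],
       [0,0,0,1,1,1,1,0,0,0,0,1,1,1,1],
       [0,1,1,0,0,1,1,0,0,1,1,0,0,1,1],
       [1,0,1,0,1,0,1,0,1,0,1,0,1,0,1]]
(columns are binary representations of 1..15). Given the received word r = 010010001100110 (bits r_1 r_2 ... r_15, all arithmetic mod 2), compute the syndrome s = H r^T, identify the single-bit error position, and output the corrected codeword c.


s = (0, 1, 1, 1)^T, error position = 7, corrected codeword c = 010010101100110

Compute s = H r^T mod 2 one row at a time:
  s_1 = 0 + 1 + 1 + 0 + 0 + 1 + 1 + 0 = 4 ≡ 0 (mod 2).
  s_2 = 0 + 1 + 0 + 0 + 0 + 1 + 1 + 0 = 3 ≡ 1 (mod 2).
  s_3 = 1 + 0 + 0 + 0 + 1 + 0 + 1 + 0 = 3 ≡ 1 (mod 2).
  s_4 = 0 + 0 + 1 + 0 + 1 + 0 + 1 + 0 = 3 ≡ 1 (mod 2).
s = (0, 1, 1, 1)^T — this equals column 7 of H (binary 0111), so error is at position 7.
Correct: flip bit 7 of r = 010010001100110 to get c = 010010101100110.


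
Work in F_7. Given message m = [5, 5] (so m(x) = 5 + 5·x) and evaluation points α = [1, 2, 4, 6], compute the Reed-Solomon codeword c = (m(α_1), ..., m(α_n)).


c = [3, 1, 4, 0]

Message polynomial: m(x) = 5 + 5·x (mod 7).
For each evaluation point α_i, compute m(α_i) mod 7:
  α_1 = 1: Horner steps 5 → 3, so m(1) = 3.
  α_2 = 2: Horner steps 5 → 1, so m(2) = 1.
  α_3 = 4: Horner steps 5 → 4, so m(4) = 4.
  α_4 = 6: Horner steps 5 → 0, so m(6) = 0.
Codeword c = [3, 1, 4, 0] ∈ F_7^4.


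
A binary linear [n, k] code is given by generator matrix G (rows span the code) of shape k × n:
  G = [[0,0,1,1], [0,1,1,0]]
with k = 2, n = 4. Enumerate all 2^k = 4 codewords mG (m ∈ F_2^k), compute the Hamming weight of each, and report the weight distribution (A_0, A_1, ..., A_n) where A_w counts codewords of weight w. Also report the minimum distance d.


Weight distribution: A_0 = 1, A_2 = 3. Minimum distance d = 2.

Enumerate all 2^2 = 4 messages m ∈ F_2^2.
For each, compute codeword c = mG in F_2^4, then tally its weight.
  m = 00 → c = 0000, weight = 0.
  m = 10 → c = 0011, weight = 2.
  m = 01 → c = 0110, weight = 2.
  m = 11 → c = 0101, weight = 2.
Tally weights:
  weight 0: 1 codewords.
  weight 2: 3 codewords.
Minimum distance d = smallest w > 0 with A_w > 0 = 2.
Sanity: Σ A_w = 4 = 2^2 = 4 ✓.


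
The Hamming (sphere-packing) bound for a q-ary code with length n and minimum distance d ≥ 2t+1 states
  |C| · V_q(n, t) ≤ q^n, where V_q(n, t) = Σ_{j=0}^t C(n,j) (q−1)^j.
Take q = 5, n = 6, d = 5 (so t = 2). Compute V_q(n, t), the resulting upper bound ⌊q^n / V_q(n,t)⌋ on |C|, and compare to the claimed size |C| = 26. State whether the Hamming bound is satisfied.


V_q(n, t) = 265, q^n = 15625, Hamming bound = 58, |C| = 26 ≤ bound (satisfied).

Step 1: Compute V_q(n, t) = Σ_{j=0}^2 C(n, j) (q−1)^j.
  j = 0: C(6,0)·(4)^0 = 1·1 = 1.
  j = 1: C(6,1)·(4)^1 = 6·4 = 24.
  j = 2: C(6,2)·(4)^2 = 15·16 = 240.
  V_q(n, t) = 1 + 24 + 240 = 265.
Step 2: q^n = 5^6 = 15625.
Step 3: Hamming bound ⌊q^n / V_q(n,t)⌋ = ⌊15625/265⌋ = 58.
Step 4: Compare |C| = 26 to 58: satisfied.
The claimed |C| lies below the Hamming bound.


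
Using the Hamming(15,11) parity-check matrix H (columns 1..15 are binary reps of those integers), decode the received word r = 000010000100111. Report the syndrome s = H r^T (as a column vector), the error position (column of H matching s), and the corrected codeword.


s = (0, 0, 1, 1)^T, error position = 3, corrected codeword c = 001010000100111

Compute s = H r^T mod 2 one row at a time:
  s_1 = 0 + 0 + 1 + 0 + 0 + 1 + 1 + 1 = 4 ≡ 0 (mod 2).
  s_2 = 0 + 1 + 0 + 0 + 0 + 1 + 1 + 1 = 4 ≡ 0 (mod 2).
  s_3 = 0 + 0 + 0 + 0 + 1 + 0 + 1 + 1 = 3 ≡ 1 (mod 2).
  s_4 = 0 + 0 + 1 + 0 + 0 + 0 + 1 + 1 = 3 ≡ 1 (mod 2).
s = (0, 0, 1, 1)^T — this equals column 3 of H (binary 0011), so error is at position 3.
Correct: flip bit 3 of r = 000010000100111 to get c = 001010000100111.


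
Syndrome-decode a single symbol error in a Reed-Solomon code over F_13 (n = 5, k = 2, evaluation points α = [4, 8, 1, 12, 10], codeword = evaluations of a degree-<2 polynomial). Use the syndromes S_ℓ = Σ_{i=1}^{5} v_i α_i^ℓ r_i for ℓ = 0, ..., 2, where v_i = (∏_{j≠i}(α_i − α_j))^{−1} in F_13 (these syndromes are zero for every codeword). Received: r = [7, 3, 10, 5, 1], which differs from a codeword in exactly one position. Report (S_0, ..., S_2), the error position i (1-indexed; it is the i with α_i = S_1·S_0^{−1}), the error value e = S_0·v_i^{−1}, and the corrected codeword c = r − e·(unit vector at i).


S = (3, 10, 3), error at position 4, error magnitude e = 6, c = [7, 3, 10, 12, 1].

Step 1: column multipliers v_i = (∏_{j≠i}(α_i − α_j))^{−1} mod 13.
  i = 1 (α = 4): (4−8)(4−1)(4−12)(4−10) = (−4)·3·(−8)·(−6) = −576 ≡ 9, so v_1 = 9^{−1} = 3 (mod 13).
  i = 2 (α = 8): (8−4)(8−1)(8−12)(8−10) = 4·7·(−4)·(−2) = 224 ≡ 3, so v_2 = 3^{−1} = 9 (mod 13).
  i = 3 (α = 1): (1−4)(1−8)(1−12)(1−10) = (−3)·(−7)·(−11)·(−9) = 2079 ≡ 12, so v_3 = 12^{−1} = 12 (mod 13).
  i = 4 (α = 12): (12−4)(12−8)(12−1)(12−10) = 8·4·11·2 = 704 ≡ 2, so v_4 = 2^{−1} = 7 (mod 13).
  i = 5 (α = 10): (10−4)(10−8)(10−1)(10−12) = 6·2·9·(−2) = −216 ≡ 5, so v_5 = 5^{−1} = 8 (mod 13).
  v = [3, 9, 12, 7, 8].
Step 2: syndromes of r = [7, 3, 10, 5, 1] (all sums mod 13).
  S_0 = Σ v_i r_i = 3·7 + 9·3 + 12·10 + 7·5 + 8·1 = 211 ≡ 3.
  S_1 = Σ v_i α_i r_i = 3·4·7 + 9·8·3 + 12·1·10 + 7·12·5 + 8·10·1 = 920 ≡ 10.
  α_i^2 mod 13 = [3, 12, 1, 1, 9].
  S_2 = Σ v_i α_i^2 r_i = 3·3·7 + 9·12·3 + 12·1·10 + 7·1·5 + 8·9·1 = 614 ≡ 3.
  S = (3, 10, 3) ≠ 0, so r is not a codeword (an error is present).
Step 3: locate the error. For a single error e at position i, S_ℓ = v_i·e·α_i^ℓ, so α_err = S_1/S_0.
  S_0^{−1} = 3^{−1} = 9 (mod 13), so α_err = 10·9 = 90 ≡ 12 = α_4. Error position i = 4.
  Consistency check: S_2/S_1 = 3·4 = 12 ≡ 12 = α_err ✓ (single-error assumption holds).
Step 4: error magnitude e = S_0/v_4 = S_0·∏_{j≠4}(α_4 − α_j) = 3·2 = 6 ≡ 6 (mod 13).
Step 5: correct position 4: c_4 = r_4 − e = 5 − 6 ≡ 12 (mod 13). Hence c = [7, 3, 10, 12, 1].
  Check: interpolating c through the α_i gives m(x) = 11 + 12·x (degree < 2) with m(α_i) = c_i for every i, so c is indeed a codeword.


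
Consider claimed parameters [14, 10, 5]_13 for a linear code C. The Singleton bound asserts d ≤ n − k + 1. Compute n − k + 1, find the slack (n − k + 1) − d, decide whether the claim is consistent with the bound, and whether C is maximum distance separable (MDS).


Singleton RHS = n − k + 1 = 5, slack = 0, bound satisfied, MDS.

Singleton bound: d ≤ n − k + 1.
Here n = 14, k = 10, so n − k + 1 = 5.
Given d = 5, check d ≤ 5: YES.
Slack = (n − k + 1) − d = 0.
The code is MDS (slack = 0).
Description: the claimed parameters are [14, 10, 5]_13; such a code would be MDS (meets Singleton bound).


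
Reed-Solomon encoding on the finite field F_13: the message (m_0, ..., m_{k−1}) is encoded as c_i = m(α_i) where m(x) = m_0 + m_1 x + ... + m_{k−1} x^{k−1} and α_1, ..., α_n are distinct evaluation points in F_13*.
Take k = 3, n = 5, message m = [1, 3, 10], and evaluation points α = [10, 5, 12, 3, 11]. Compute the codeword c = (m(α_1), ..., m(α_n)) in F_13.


c = [4, 6, 8, 9, 9]

Message polynomial: m(x) = 1 + 3·x + 10·x^2 (mod 13).
For each evaluation point α_i, compute m(α_i) mod 13:
  α_1 = 10: Horner steps 10 → 12 → 4, so m(10) = 4.
  α_2 = 5: Horner steps 10 → 1 → 6, so m(5) = 6.
  α_3 = 12: Horner steps 10 → 6 → 8, so m(12) = 8.
  α_4 = 3: Horner steps 10 → 7 → 9, so m(3) = 9.
  α_5 = 11: Horner steps 10 → 9 → 9, so m(11) = 9.
Codeword c = [4, 6, 8, 9, 9] ∈ F_13^5.


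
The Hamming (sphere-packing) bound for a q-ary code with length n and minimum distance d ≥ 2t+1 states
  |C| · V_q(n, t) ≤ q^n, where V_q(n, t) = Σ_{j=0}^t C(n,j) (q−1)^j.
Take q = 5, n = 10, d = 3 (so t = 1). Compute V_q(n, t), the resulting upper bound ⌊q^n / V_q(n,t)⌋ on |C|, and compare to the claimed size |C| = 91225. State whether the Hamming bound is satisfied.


V_q(n, t) = 41, q^n = 9765625, Hamming bound = 238185, |C| = 91225 ≤ bound (satisfied).

Step 1: Compute V_q(n, t) = Σ_{j=0}^1 C(n, j) (q−1)^j.
  j = 0: C(10,0)·(4)^0 = 1·1 = 1.
  j = 1: C(10,1)·(4)^1 = 10·4 = 40.
  V_q(n, t) = 1 + 40 = 41.
Step 2: q^n = 5^10 = 9765625.
Step 3: Hamming bound ⌊q^n / V_q(n,t)⌋ = ⌊9765625/41⌋ = 238185.
Step 4: Compare |C| = 91225 to 238185: satisfied.
The claimed |C| lies below the Hamming bound.


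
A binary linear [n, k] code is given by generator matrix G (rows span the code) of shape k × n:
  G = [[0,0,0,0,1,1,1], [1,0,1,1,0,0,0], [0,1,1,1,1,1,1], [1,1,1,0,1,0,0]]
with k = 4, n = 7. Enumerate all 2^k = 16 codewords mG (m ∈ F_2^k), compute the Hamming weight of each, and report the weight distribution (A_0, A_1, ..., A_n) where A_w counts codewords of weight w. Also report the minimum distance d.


Weight distribution: A_0 = 1, A_2 = 2, A_3 = 6, A_4 = 3, A_5 = 2, A_6 = 2. Minimum distance d = 2.

Enumerate all 2^4 = 16 messages m ∈ F_2^4.
For each, compute codeword c = mG in F_2^7, then tally its weight.
  m = 0000 → c = 0000000, weight = 0.
  m = 1000 → c = 0000111, weight = 3.
  m = 0100 → c = 1011000, weight = 3.
  m = 1100 → c = 1011111, weight = 6.
  m = 0010 → c = 0111111, weight = 6.
  m = 1010 → c = 0111000, weight = 3.
  m = 0110 → c = 1100111, weight = 5.
  m = 1110 → c = 1100000, weight = 2.
  m = 0001 → c = 1110100, weight = 4.
  m = 1001 → c = 1110011, weight = 5.
  m = 0101 → c = 0101100, weight = 3.
  m = 1101 → c = 0101011, weight = 4.
  m = 0011 → c = 1001011, weight = 4.
  m = 1011 → c = 1001100, weight = 3.
  m = 0111 → c = 0010011, weight = 3.
  m = 1111 → c = 0010100, weight = 2.
Tally weights:
  weight 0: 1 codewords.
  weight 2: 2 codewords.
  weight 3: 6 codewords.
  weight 4: 3 codewords.
  weight 5: 2 codewords.
  weight 6: 2 codewords.
Minimum distance d = smallest w > 0 with A_w > 0 = 2.
Sanity: Σ A_w = 16 = 2^4 = 16 ✓.
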